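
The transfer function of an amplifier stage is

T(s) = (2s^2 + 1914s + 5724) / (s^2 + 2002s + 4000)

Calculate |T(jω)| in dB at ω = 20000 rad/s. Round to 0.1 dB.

6.0 dB

Substitute s = j20000:
Numerator: 2(j20000)^2 + 1914(j20000) + 5724 = -799994276 + j38280000
Denominator: (j20000)^2 + 2002(j20000) + 4000 = -399996000 + j40040000
|N| = √(799994276² + 38280000²) ≈ 8.0091e+08, ∠N ≈ 177.26°
|D| = √(399996000² + 40040000²) ≈ 4.02e+08, ∠D ≈ 174.28°
|T| = 8.0091e+08 / 4.02e+08 ≈ 1.9923
Gain = 20 log₁₀(1.9923) ≈ 5.99 dB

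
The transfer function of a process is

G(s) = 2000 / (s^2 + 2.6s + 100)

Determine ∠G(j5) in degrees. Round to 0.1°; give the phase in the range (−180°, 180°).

At s = jω = j5:
quadratic: (j5)² + 2.6·j5 + 100 = 75 + j13 → |·| ≈ 76.118, ∠ ≈ 9.83°
∠G = 0.00° − 9.83° = -9.83°

-9.8°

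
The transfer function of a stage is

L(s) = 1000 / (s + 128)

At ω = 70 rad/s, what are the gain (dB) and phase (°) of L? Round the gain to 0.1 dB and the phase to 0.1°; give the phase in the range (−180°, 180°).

Substitute s = j70:
Numerator: 1000 = 1000 + j0
Denominator: (j70) + 128 = 128 + j70
|N| = √(1000² + 0²) ≈ 1000, ∠N ≈ 0.00°
|D| = √(128² + 70²) ≈ 145.89, ∠D ≈ 28.67°
|L| = 1000 / 145.89 ≈ 6.8545
Gain = 20 log₁₀(6.8545) ≈ 16.72 dB
∠L = 0.00° − 28.67° = -28.67°

16.7 dB, -28.7°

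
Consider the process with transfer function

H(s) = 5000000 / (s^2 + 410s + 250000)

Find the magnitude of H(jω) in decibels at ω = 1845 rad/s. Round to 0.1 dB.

At s = jω = j1845:
quadratic: (j1845)² + 410·j1845 + 250000 = -3154025 + j756450 → |·| ≈ 3.2435e+06, ∠ ≈ 166.51°
|H| = 5000000 / 3.2435e+06 ≈ 1.5415
Gain = 20 log₁₀(1.5415) ≈ 3.76 dB

3.8 dB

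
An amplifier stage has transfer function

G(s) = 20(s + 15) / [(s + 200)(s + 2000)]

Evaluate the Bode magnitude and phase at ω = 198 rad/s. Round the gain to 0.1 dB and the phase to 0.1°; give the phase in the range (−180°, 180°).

-43.1 dB, 35.3°

At s = jω = j198:
zero (s+15): 15 + j198 → |·| = √(15²+198²) = √39429 ≈ 198.57, ∠ = arctan(198/15) ≈ 85.67°
pole (s+200): 200 + j198 → |·| = √(200²+198²) = √79204 ≈ 281.43, ∠ = arctan(198/200) ≈ 44.71°
pole (s+2000): 2000 + j198 → |·| = √(2000²+198²) = √4039204 ≈ 2009.8, ∠ = arctan(198/2000) ≈ 5.65°
|G| = 20 · 198.57 / 5.6562e+05 ≈ 0.0070213
Gain = 20 log₁₀(0.0070213) ≈ -43.07 dB
∠G = 85.67° − 50.36° = 35.31°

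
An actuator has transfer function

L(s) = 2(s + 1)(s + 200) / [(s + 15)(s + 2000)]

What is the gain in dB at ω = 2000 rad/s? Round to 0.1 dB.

At s = jω = j2000:
zero (s+1): 1 + j2000 → |·| = √(1²+2000²) = √4000001 ≈ 2000, ∠ = arctan(2000/1) ≈ 89.97°
zero (s+200): 200 + j2000 → |·| = √(200²+2000²) = √4040000 ≈ 2010, ∠ = arctan(2000/200) ≈ 84.29°
pole (s+15): 15 + j2000 → |·| = √(15²+2000²) = √4000225 ≈ 2000.1, ∠ = arctan(2000/15) ≈ 89.57°
pole (s+2000): 2000 + j2000 → |·| = √(2000²+2000²) = √8000000 ≈ 2828.4, ∠ = arctan(2000/2000) ≈ 45.00°
|L| = 2 · 4.02e+06 / 5.6571e+06 ≈ 1.4212
Gain = 20 log₁₀(1.4212) ≈ 3.05 dB

3.1 dB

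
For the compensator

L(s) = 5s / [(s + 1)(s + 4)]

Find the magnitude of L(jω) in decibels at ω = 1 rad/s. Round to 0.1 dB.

-1.3 dB

At s = jω = j1:
zero at origin: s = j1 → |·| = 1, ∠ = 90.00°
pole (s+1): 1 + j1 → |·| = √(1²+1²) = √2 ≈ 1.4142, ∠ = arctan(1/1) ≈ 45.00°
pole (s+4): 4 + j1 → |·| = √(4²+1²) = √17 ≈ 4.1231, ∠ = arctan(1/4) ≈ 14.04°
|L| = 5 · 1 / 5.8309 ≈ 0.8575
Gain = 20 log₁₀(0.8575) ≈ -1.34 dB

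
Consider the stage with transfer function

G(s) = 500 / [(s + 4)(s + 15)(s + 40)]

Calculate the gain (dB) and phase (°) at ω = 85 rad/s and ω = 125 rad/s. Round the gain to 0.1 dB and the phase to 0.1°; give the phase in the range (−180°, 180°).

At s = jω = j85:
pole (s+4): 4 + j85 → |·| = √(4²+85²) = √7241 ≈ 85.094, ∠ = arctan(85/4) ≈ 87.31°
pole (s+15): 15 + j85 → |·| = √(15²+85²) = √7450 ≈ 86.313, ∠ = arctan(85/15) ≈ 79.99°
pole (s+40): 40 + j85 → |·| = √(40²+85²) = √8825 ≈ 93.941, ∠ = arctan(85/40) ≈ 64.80°
|G| = 500 / 6.8997e+05 ≈ 0.00072467
Gain = 20 log₁₀(0.00072467) ≈ -62.80 dB
∠G = 0.00° − 232.10° = -232.10° ≡ 127.90° (principal value)

At s = jω = j125:
pole (s+4): 4 + j125 → |·| = √(4²+125²) = √15641 ≈ 125.06, ∠ = arctan(125/4) ≈ 88.17°
pole (s+15): 15 + j125 → |·| = √(15²+125²) = √15850 ≈ 125.9, ∠ = arctan(125/15) ≈ 83.16°
pole (s+40): 40 + j125 → |·| = √(40²+125²) = √17225 ≈ 131.24, ∠ = arctan(125/40) ≈ 72.26°
|G| = 500 / 2.0664e+06 ≈ 0.00024197
Gain = 20 log₁₀(0.00024197) ≈ -72.32 dB
∠G = 0.00° − 243.59° = -243.59° ≡ 116.41° (principal value)

ω = 85: -62.8 dB, 127.9°; ω = 125: -72.3 dB, 116.4°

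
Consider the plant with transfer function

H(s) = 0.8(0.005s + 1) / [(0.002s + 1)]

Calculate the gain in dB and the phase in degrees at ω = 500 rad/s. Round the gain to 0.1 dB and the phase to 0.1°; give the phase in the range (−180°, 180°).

3.7 dB, 23.2°

At ω = 500 rad/s:
zero (1 + j500·0.005) = 1 + j2.5 → |·| ≈ 2.6926, ∠ ≈ 68.20°
pole (1 + j500·0.002) = 1 + j1 → |·| ≈ 1.4142, ∠ ≈ 45.00°
|H| = 0.8 · 2.6926 / (1.4142) ≈ 1.5232
Gain = 20 log₁₀(1.5232) ≈ 3.66 dB
∠H = (68.20°) − (45.00°) = 23.20°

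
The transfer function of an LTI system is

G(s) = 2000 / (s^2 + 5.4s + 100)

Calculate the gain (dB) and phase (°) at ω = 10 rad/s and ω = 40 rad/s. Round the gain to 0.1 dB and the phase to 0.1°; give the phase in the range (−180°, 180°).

ω = 10: 31.4 dB, -90.0°; ω = 40: 2.4 dB, -171.8°

At s = jω = j10:
quadratic: (j10)² + 5.4·j10 + 100 = 0 + j54 → |·| ≈ 54, ∠ ≈ 90.00°
|G| = 2000 / 54 ≈ 37.037
Gain = 20 log₁₀(37.037) ≈ 31.37 dB
∠G = 0.00° − 90.00° = -90.00°

At s = jω = j40:
quadratic: (j40)² + 5.4·j40 + 100 = -1500 + j216 → |·| ≈ 1515.5, ∠ ≈ 171.81°
|G| = 2000 / 1515.5 ≈ 1.3197
Gain = 20 log₁₀(1.3197) ≈ 2.41 dB
∠G = 0.00° − 171.81° = -171.81°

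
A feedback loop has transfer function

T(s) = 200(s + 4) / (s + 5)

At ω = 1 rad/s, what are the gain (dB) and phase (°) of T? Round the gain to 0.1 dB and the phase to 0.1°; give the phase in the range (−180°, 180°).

44.2 dB, 2.7°

At s = jω = j1:
zero (s+4): 4 + j1 → |·| = √(4²+1²) = √17 ≈ 4.1231, ∠ = arctan(1/4) ≈ 14.04°
pole (s+5): 5 + j1 → |·| = √(5²+1²) = √26 ≈ 5.099, ∠ = arctan(1/5) ≈ 11.31°
|T| = 200 · 4.1231 / 5.099 ≈ 161.72
Gain = 20 log₁₀(161.72) ≈ 44.18 dB
∠T = 14.04° − 11.31° = 2.73°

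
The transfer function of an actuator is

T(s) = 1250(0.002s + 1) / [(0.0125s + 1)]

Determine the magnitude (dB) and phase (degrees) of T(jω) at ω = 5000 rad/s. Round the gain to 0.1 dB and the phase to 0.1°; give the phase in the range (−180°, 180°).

At ω = 5000 rad/s:
zero (1 + j5000·0.002) = 1 + j10 → |·| ≈ 10.05, ∠ ≈ 84.29°
pole (1 + j5000·0.0125) = 1 + j62.5 → |·| ≈ 62.508, ∠ ≈ 89.08°
|T| = 1250 · 10.05 / (62.508) ≈ 200.97
Gain = 20 log₁₀(200.97) ≈ 46.06 dB
∠T = (84.29°) − (89.08°) = -4.79°

46.1 dB, -4.8°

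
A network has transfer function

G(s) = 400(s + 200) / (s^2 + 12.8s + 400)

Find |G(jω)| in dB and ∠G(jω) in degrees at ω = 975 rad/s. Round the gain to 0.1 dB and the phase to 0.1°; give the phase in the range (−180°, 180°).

-7.6 dB, -100.8°

At s = jω = j975:
zero (s+200): 200 + j975 → |·| = √(200²+975²) = √990625 ≈ 995.3, ∠ = arctan(975/200) ≈ 78.41°
quadratic: (j975)² + 12.8·j975 + 400 = -950225 + j12480 → |·| ≈ 9.5031e+05, ∠ ≈ 179.25°
|G| = 400 · 995.3 / 9.5031e+05 ≈ 0.41894
Gain = 20 log₁₀(0.41894) ≈ -7.56 dB
∠G = 78.41° − 179.25° = -100.84°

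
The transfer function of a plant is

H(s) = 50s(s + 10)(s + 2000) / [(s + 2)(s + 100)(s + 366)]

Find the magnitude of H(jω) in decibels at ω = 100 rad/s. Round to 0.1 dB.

At s = jω = j100:
zero (s+10): 10 + j100 → |·| = √(10²+100²) = √10100 ≈ 100.5, ∠ = arctan(100/10) ≈ 84.29°
zero (s+2000): 2000 + j100 → |·| = √(2000²+100²) = √4010000 ≈ 2002.5, ∠ = arctan(100/2000) ≈ 2.86°
zero at origin: s = j100 → |·| = 100, ∠ = 90.00°
pole (s+2): 2 + j100 → |·| = √(2²+100²) = √10004 ≈ 100.02, ∠ = arctan(100/2) ≈ 88.85°
pole (s+100): 100 + j100 → |·| = √(100²+100²) = √20000 ≈ 141.42, ∠ = arctan(100/100) ≈ 45.00°
pole (s+366): 366 + j100 → |·| = √(366²+100²) = √143956 ≈ 379.42, ∠ = arctan(100/366) ≈ 15.28°
|H| = 50 · 2.0125e+07 / 5.3668e+06 ≈ 187.5
Gain = 20 log₁₀(187.5) ≈ 45.46 dB

45.5 dB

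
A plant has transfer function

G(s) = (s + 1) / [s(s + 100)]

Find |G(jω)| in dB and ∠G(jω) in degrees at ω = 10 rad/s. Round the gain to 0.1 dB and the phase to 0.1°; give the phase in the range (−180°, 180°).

-40.0 dB, -11.4°

At s = jω = j10:
zero (s+1): 1 + j10 → |·| = √(1²+10²) = √101 ≈ 10.05, ∠ = arctan(10/1) ≈ 84.29°
pole (s+100): 100 + j10 → |·| = √(100²+10²) = √10100 ≈ 100.5, ∠ = arctan(10/100) ≈ 5.71°
pole at origin: |s| = 10, ∠ = 90.00° (in denominator)
|G| = 1 · 10.05 / 1005 ≈ 0.01
Gain = 20 log₁₀(0.01) ≈ -40.00 dB
∠G = 84.29° − 95.71° = -11.42°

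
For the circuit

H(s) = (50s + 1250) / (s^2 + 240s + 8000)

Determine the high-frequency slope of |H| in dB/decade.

Each pole contributes −20 dB/decade at high frequency; each zero contributes +20 dB/decade.
Net: 1 zero(s) − 2 pole(s) → -20 dB/decade.

-20 dB/decade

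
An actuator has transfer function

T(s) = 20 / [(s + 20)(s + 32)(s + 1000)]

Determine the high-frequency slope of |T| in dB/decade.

-60 dB/decade

Each pole contributes −20 dB/decade at high frequency; each zero contributes +20 dB/decade.
Net: 0 zero(s) − 3 pole(s) → -60 dB/decade.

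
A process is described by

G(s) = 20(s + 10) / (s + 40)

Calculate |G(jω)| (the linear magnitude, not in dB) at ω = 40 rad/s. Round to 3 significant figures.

At s = jω = j40:
zero (s+10): 10 + j40 → |·| = √(10²+40²) = √1700 ≈ 41.231, ∠ = arctan(40/10) ≈ 75.96°
pole (s+40): 40 + j40 → |·| = √(40²+40²) = √3200 ≈ 56.569, ∠ = arctan(40/40) ≈ 45.00°
|G| = 20 · 41.231 / 56.569 ≈ 14.577

14.6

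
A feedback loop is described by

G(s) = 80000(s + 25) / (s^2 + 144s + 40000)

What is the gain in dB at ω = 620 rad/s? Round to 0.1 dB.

At s = jω = j620:
zero (s+25): 25 + j620 → |·| = √(25²+620²) = √385025 ≈ 620.5, ∠ = arctan(620/25) ≈ 87.69°
quadratic: (j620)² + 144·j620 + 40000 = -344400 + j89280 → |·| ≈ 3.5578e+05, ∠ ≈ 165.47°
|G| = 80000 · 620.5 / 3.5578e+05 ≈ 139.52
Gain = 20 log₁₀(139.52) ≈ 42.89 dB

42.9 dB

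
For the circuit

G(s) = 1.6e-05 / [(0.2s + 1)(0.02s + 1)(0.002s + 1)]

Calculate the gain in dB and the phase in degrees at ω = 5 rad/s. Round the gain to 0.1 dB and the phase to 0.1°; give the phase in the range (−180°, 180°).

-99.0 dB, -51.3°

At ω = 5 rad/s:
pole (1 + j5·0.2) = 1 + j1 → |·| ≈ 1.4142, ∠ ≈ 45.00°
pole (1 + j5·0.02) = 1 + j0.1 → |·| ≈ 1.005, ∠ ≈ 5.71°
pole (1 + j5·0.002) = 1 + j0.01 → |·| ≈ 1, ∠ ≈ 0.57°
|G| = 1.6e-05 · 1 / (1.4142 · 1.005 · 1) ≈ 1.1258e-05
Gain = 20 log₁₀(1.1258e-05) ≈ -98.97 dB
∠G = (0°) − (45.00° + 5.71° + 0.57°) = -51.28°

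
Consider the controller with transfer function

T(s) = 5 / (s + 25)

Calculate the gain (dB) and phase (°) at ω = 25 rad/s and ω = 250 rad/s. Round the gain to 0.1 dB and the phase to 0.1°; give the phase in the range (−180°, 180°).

At s = jω = j25:
pole (s+25): 25 + j25 → |·| = √(25²+25²) = √1250 ≈ 35.355, ∠ = arctan(25/25) ≈ 45.00°
|T| = 5 / 35.355 ≈ 0.14142
Gain = 20 log₁₀(0.14142) ≈ -16.99 dB
∠T = 0.00° − 45.00° = -45.00°

At s = jω = j250:
pole (s+25): 25 + j250 → |·| = √(25²+250²) = √63125 ≈ 251.25, ∠ = arctan(250/25) ≈ 84.29°
|T| = 5 / 251.25 ≈ 0.0199
Gain = 20 log₁₀(0.0199) ≈ -34.02 dB
∠T = 0.00° − 84.29° = -84.29°

ω = 25: -17.0 dB, -45.0°; ω = 250: -34.0 dB, -84.3°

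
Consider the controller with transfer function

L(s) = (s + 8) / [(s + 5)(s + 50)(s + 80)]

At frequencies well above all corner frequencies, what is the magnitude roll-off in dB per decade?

-40 dB/decade

Each pole contributes −20 dB/decade at high frequency; each zero contributes +20 dB/decade.
Net: 1 zero(s) − 3 pole(s) → -40 dB/decade.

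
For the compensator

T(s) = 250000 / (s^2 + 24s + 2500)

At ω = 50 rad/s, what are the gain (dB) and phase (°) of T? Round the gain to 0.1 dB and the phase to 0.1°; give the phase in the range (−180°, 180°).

46.4 dB, -90.0°

At s = jω = j50:
quadratic: (j50)² + 24·j50 + 2500 = 0 + j1200 → |·| ≈ 1200, ∠ ≈ 90.00°
|T| = 250000 / 1200 ≈ 208.33
Gain = 20 log₁₀(208.33) ≈ 46.38 dB
∠T = 0.00° − 90.00° = -90.00°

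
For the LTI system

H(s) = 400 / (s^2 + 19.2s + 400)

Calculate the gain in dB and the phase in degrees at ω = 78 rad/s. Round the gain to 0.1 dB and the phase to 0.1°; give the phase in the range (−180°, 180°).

-23.3 dB, -165.2°

At s = jω = j78:
quadratic: (j78)² + 19.2·j78 + 400 = -5684 + j1497.6 → |·| ≈ 5878, ∠ ≈ 165.24°
|H| = 400 / 5878 ≈ 0.06805
Gain = 20 log₁₀(0.06805) ≈ -23.34 dB
∠H = 0.00° − 165.24° = -165.24°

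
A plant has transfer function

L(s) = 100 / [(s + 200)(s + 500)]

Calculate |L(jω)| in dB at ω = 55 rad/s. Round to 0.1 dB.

-60.4 dB

At s = jω = j55:
pole (s+200): 200 + j55 → |·| = √(200²+55²) = √43025 ≈ 207.42, ∠ = arctan(55/200) ≈ 15.38°
pole (s+500): 500 + j55 → |·| = √(500²+55²) = √253025 ≈ 503.02, ∠ = arctan(55/500) ≈ 6.28°
|L| = 100 / 1.0434e+05 ≈ 0.00095841
Gain = 20 log₁₀(0.00095841) ≈ -60.37 dB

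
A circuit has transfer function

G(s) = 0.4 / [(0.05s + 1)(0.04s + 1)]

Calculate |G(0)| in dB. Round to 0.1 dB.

-8.0 dB

G(0) = 0.4 · 1 / 1 = 0.4
20 log₁₀(0.4) ≈ -7.96 dB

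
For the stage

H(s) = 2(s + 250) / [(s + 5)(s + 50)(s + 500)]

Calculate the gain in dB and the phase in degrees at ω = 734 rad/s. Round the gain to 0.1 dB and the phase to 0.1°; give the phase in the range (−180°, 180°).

-109.8 dB, -160.3°

At s = jω = j734:
zero (s+250): 250 + j734 → |·| = √(250²+734²) = √601256 ≈ 775.41, ∠ = arctan(734/250) ≈ 71.19°
pole (s+5): 5 + j734 → |·| = √(5²+734²) = √538781 ≈ 734.02, ∠ = arctan(734/5) ≈ 89.61°
pole (s+50): 50 + j734 → |·| = √(50²+734²) = √541256 ≈ 735.7, ∠ = arctan(734/50) ≈ 86.10°
pole (s+500): 500 + j734 → |·| = √(500²+734²) = √788756 ≈ 888.12, ∠ = arctan(734/500) ≈ 55.74°
|H| = 2 · 775.41 / 4.796e+08 ≈ 3.2336e-06
Gain = 20 log₁₀(3.2336e-06) ≈ -109.81 dB
∠H = 71.19° − 231.45° = -160.26°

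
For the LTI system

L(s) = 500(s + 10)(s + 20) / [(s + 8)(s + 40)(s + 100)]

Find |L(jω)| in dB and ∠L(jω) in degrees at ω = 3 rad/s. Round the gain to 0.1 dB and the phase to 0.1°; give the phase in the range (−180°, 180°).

9.8 dB, -1.3°

At s = jω = j3:
zero (s+10): 10 + j3 → |·| = √(10²+3²) = √109 ≈ 10.44, ∠ = arctan(3/10) ≈ 16.70°
zero (s+20): 20 + j3 → |·| = √(20²+3²) = √409 ≈ 20.224, ∠ = arctan(3/20) ≈ 8.53°
pole (s+8): 8 + j3 → |·| = √(8²+3²) = √73 ≈ 8.544, ∠ = arctan(3/8) ≈ 20.56°
pole (s+40): 40 + j3 → |·| = √(40²+3²) = √1609 ≈ 40.112, ∠ = arctan(3/40) ≈ 4.29°
pole (s+100): 100 + j3 → |·| = √(100²+3²) = √10009 ≈ 100.04, ∠ = arctan(3/100) ≈ 1.72°
|L| = 500 · 211.14 / 34285 ≈ 3.0792
Gain = 20 log₁₀(3.0792) ≈ 9.77 dB
∠L = 25.23° − 26.57° = -1.34°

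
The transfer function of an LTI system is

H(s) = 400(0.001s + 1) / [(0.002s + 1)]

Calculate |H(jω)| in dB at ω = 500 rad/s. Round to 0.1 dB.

At ω = 500 rad/s:
zero (1 + j500·0.001) = 1 + j0.5 → |·| ≈ 1.118, ∠ ≈ 26.57°
pole (1 + j500·0.002) = 1 + j1 → |·| ≈ 1.4142, ∠ ≈ 45.00°
|H| = 400 · 1.118 / (1.4142) ≈ 316.22
Gain = 20 log₁₀(316.22) ≈ 50.00 dB

50.0 dB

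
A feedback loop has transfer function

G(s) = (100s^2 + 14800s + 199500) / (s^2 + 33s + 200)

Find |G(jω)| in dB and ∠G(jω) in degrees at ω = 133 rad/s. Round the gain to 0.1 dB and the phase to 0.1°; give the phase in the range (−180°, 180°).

Substitute s = j133:
Numerator: 100(j133)^2 + 14800(j133) + 199500 = -1569400 + j1968400
Denominator: (j133)^2 + 33(j133) + 200 = -17489 + j4389
|N| = √(1569400² + 1968400²) ≈ 2.5175e+06, ∠N ≈ 128.57°
|D| = √(17489² + 4389²) ≈ 18031, ∠D ≈ 165.91°
|G| = 2.5175e+06 / 18031 ≈ 139.62
Gain = 20 log₁₀(139.62) ≈ 42.90 dB
∠G = 128.57° − 165.91° = -37.34°

42.9 dB, -37.3°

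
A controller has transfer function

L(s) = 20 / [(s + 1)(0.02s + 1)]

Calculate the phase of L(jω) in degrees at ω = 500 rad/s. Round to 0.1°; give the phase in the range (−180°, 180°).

-174.2°

At ω = 500 rad/s:
pole (1 + j500·1) = 1 + j500 → |·| ≈ 500, ∠ ≈ 89.89°
pole (1 + j500·0.02) = 1 + j10 → |·| ≈ 10.05, ∠ ≈ 84.29°
∠L = (0°) − (89.89° + 84.29°) = -174.18°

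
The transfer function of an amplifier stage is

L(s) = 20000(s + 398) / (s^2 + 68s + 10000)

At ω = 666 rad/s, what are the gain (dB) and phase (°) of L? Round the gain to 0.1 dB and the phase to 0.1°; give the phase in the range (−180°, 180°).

31.0 dB, -114.9°

At s = jω = j666:
zero (s+398): 398 + j666 → |·| = √(398²+666²) = √601960 ≈ 775.86, ∠ = arctan(666/398) ≈ 59.14°
quadratic: (j666)² + 68·j666 + 10000 = -433556 + j45288 → |·| ≈ 4.3591e+05, ∠ ≈ 174.04°
|L| = 20000 · 775.86 / 4.3591e+05 ≈ 35.597
Gain = 20 log₁₀(35.597) ≈ 31.03 dB
∠L = 59.14° − 174.04° = -114.90°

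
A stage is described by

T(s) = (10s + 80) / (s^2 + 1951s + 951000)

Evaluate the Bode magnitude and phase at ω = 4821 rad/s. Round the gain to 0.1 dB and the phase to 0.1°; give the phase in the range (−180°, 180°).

-54.0 dB, -67.2°

Substitute s = j4821:
Numerator: 10(j4821) + 80 = 80 + j48210
Denominator: (j4821)^2 + 1951(j4821) + 951000 = -22291041 + j9405771
|N| = √(80² + 48210²) ≈ 48210, ∠N ≈ 89.90°
|D| = √(22291041² + 9405771²) ≈ 2.4194e+07, ∠D ≈ 157.12°
|T| = 48210 / 2.4194e+07 ≈ 0.0019926
Gain = 20 log₁₀(0.0019926) ≈ -54.01 dB
∠T = 89.90° − 157.12° = -67.22°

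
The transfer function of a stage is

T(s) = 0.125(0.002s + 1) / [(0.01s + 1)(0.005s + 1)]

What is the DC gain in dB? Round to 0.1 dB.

-18.1 dB

T(0) = 0.125 · 1 / 1 = 0.125
20 log₁₀(0.125) ≈ -18.06 dB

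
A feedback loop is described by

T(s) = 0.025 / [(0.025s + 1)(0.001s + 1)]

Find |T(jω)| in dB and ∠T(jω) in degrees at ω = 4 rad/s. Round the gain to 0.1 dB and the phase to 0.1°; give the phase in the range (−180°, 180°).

At ω = 4 rad/s:
pole (1 + j4·0.025) = 1 + j0.1 → |·| ≈ 1.005, ∠ ≈ 5.71°
pole (1 + j4·0.001) = 1 + j0.004 → |·| ≈ 1, ∠ ≈ 0.23°
|T| = 0.025 · 1 / (1.005 · 1) ≈ 0.024876
Gain = 20 log₁₀(0.024876) ≈ -32.08 dB
∠T = (0°) − (5.71° + 0.23°) = -5.94°

-32.1 dB, -5.9°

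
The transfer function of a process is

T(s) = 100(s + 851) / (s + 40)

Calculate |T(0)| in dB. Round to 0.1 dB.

T(0) = 100·851 / (40) = 2127.5
20 log₁₀(2127.5) ≈ 66.56 dB

66.6 dB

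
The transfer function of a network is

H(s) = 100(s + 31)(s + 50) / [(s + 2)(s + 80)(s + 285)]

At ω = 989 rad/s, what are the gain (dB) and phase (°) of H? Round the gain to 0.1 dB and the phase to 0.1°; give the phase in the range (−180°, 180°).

At s = jω = j989:
zero (s+31): 31 + j989 → |·| = √(31²+989²) = √979082 ≈ 989.49, ∠ = arctan(989/31) ≈ 88.20°
zero (s+50): 50 + j989 → |·| = √(50²+989²) = √980621 ≈ 990.26, ∠ = arctan(989/50) ≈ 87.11°
pole (s+2): 2 + j989 → |·| = √(2²+989²) = √978125 ≈ 989, ∠ = arctan(989/2) ≈ 89.88°
pole (s+80): 80 + j989 → |·| = √(80²+989²) = √984521 ≈ 992.23, ∠ = arctan(989/80) ≈ 85.38°
pole (s+285): 285 + j989 → |·| = √(285²+989²) = √1059346 ≈ 1029.2, ∠ = arctan(989/285) ≈ 73.92°
|H| = 100 · 9.7985e+05 / 1.01e+09 ≈ 0.097015
Gain = 20 log₁₀(0.097015) ≈ -20.26 dB
∠H = 175.31° − 249.18° = -73.87°

-20.3 dB, -73.9°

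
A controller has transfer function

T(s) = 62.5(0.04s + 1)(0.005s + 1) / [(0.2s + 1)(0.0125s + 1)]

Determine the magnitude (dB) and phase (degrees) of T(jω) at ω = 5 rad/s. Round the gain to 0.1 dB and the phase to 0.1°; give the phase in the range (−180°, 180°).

At ω = 5 rad/s:
zero (1 + j5·0.04) = 1 + j0.2 → |·| ≈ 1.0198, ∠ ≈ 11.31°
zero (1 + j5·0.005) = 1 + j0.025 → |·| ≈ 1.0003, ∠ ≈ 1.43°
pole (1 + j5·0.2) = 1 + j1 → |·| ≈ 1.4142, ∠ ≈ 45.00°
pole (1 + j5·0.0125) = 1 + j0.0625 → |·| ≈ 1.002, ∠ ≈ 3.58°
|T| = 62.5 · 1.0198 · 1.0003 / (1.4142 · 1.002) ≈ 44.993
Gain = 20 log₁₀(44.993) ≈ 33.06 dB
∠T = (11.31° + 1.43°) − (45.00° + 3.58°) = -35.84°

33.1 dB, -35.8°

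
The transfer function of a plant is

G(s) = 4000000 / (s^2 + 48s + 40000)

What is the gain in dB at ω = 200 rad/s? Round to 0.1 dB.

At s = jω = j200:
quadratic: (j200)² + 48·j200 + 40000 = 0 + j9600 → |·| ≈ 9600, ∠ ≈ 90.00°
|G| = 4000000 / 9600 ≈ 416.67
Gain = 20 log₁₀(416.67) ≈ 52.40 dB

52.4 dB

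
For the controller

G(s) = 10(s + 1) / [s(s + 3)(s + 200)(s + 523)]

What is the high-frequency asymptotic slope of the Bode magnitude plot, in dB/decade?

-60 dB/decade

Each pole contributes −20 dB/decade at high frequency; each zero contributes +20 dB/decade.
Net: 1 zero(s) − 4 pole(s) → -60 dB/decade.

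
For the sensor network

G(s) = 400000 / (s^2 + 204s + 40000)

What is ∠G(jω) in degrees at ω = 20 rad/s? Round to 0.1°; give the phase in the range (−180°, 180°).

-5.9°

At s = jω = j20:
quadratic: (j20)² + 204·j20 + 40000 = 39600 + j4080 → |·| ≈ 39810, ∠ ≈ 5.88°
∠G = 0.00° − 5.88° = -5.88°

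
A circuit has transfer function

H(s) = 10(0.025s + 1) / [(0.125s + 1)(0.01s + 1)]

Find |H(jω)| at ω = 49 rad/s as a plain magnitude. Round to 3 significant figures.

At ω = 49 rad/s:
zero (1 + j49·0.025) = 1 + j1.225 → |·| ≈ 1.5813, ∠ ≈ 50.77°
pole (1 + j49·0.125) = 1 + j6.125 → |·| ≈ 6.2061, ∠ ≈ 80.73°
pole (1 + j49·0.01) = 1 + j0.49 → |·| ≈ 1.1136, ∠ ≈ 26.10°
|H| = 10 · 1.5813 / (6.2061 · 1.1136) ≈ 2.2881

2.29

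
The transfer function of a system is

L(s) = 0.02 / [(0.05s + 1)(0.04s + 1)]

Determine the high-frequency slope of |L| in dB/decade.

-40 dB/decade

Each pole contributes −20 dB/decade at high frequency; each zero contributes +20 dB/decade.
Net: 0 zero(s) − 2 pole(s) → -40 dB/decade.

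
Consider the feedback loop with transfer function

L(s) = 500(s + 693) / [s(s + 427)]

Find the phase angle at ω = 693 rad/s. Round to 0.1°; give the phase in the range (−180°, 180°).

At s = jω = j693:
zero (s+693): 693 + j693 → |·| = √(693²+693²) = √960498 ≈ 980.05, ∠ = arctan(693/693) ≈ 45.00°
pole (s+427): 427 + j693 → |·| = √(427²+693²) = √662578 ≈ 813.99, ∠ = arctan(693/427) ≈ 58.36°
pole at origin: |s| = 693, ∠ = 90.00° (in denominator)
∠L = 45.00° − 148.36° = -103.36°

-103.4°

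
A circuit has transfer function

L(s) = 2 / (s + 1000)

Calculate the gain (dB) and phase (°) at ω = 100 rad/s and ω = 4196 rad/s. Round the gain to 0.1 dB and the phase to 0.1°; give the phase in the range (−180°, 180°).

Substitute s = j100:
Numerator: 2 = 2 + j0
Denominator: (j100) + 1000 = 1000 + j100
|N| = √(2² + 0²) ≈ 2, ∠N ≈ 0.00°
|D| = √(1000² + 100²) ≈ 1005, ∠D ≈ 5.71°
|L| = 2 / 1005 ≈ 0.00199
Gain = 20 log₁₀(0.00199) ≈ -54.02 dB
∠L = 0.00° − 5.71° = -5.71°

Substitute s = j4196:
Numerator: 2 = 2 + j0
Denominator: (j4196) + 1000 = 1000 + j4196
|N| = √(2² + 0²) ≈ 2, ∠N ≈ 0.00°
|D| = √(1000² + 4196²) ≈ 4313.5, ∠D ≈ 76.60°
|L| = 2 / 4313.5 ≈ 0.00046366
Gain = 20 log₁₀(0.00046366) ≈ -66.68 dB
∠L = 0.00° − 76.60° = -76.60°

ω = 100: -54.0 dB, -5.7°; ω = 4196: -66.7 dB, -76.6°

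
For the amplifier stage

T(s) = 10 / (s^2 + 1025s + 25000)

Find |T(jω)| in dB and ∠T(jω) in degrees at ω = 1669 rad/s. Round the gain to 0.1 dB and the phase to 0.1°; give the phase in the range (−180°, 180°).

-110.2 dB, -148.2°

Substitute s = j1669:
Numerator: 10 = 10 + j0
Denominator: (j1669)^2 + 1025(j1669) + 25000 = -2760561 + j1710725
|N| = √(10² + 0²) ≈ 10, ∠N ≈ 0.00°
|D| = √(2760561² + 1710725²) ≈ 3.2477e+06, ∠D ≈ 148.21°
|T| = 10 / 3.2477e+06 ≈ 3.0791e-06
Gain = 20 log₁₀(3.0791e-06) ≈ -110.23 dB
∠T = 0.00° − 148.21° = -148.21°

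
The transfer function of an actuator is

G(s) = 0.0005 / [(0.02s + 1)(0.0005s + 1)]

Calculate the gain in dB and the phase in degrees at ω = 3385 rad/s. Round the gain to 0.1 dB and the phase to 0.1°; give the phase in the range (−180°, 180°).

At ω = 3385 rad/s:
pole (1 + j3385·0.02) = 1 + j67.7 → |·| ≈ 67.707, ∠ ≈ 89.15°
pole (1 + j3385·0.0005) = 1 + j1.6925 → |·| ≈ 1.9658, ∠ ≈ 59.42°
|G| = 0.0005 · 1 / (67.707 · 1.9658) ≈ 3.7566e-06
Gain = 20 log₁₀(3.7566e-06) ≈ -108.50 dB
∠G = (0°) − (89.15° + 59.42°) = -148.57°

-108.5 dB, -148.6°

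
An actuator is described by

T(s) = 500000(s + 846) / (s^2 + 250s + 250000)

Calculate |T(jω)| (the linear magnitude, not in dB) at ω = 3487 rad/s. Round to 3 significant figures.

150

At s = jω = j3487:
zero (s+846): 846 + j3487 → |·| = √(846²+3487²) = √12874885 ≈ 3588.2, ∠ = arctan(3487/846) ≈ 76.36°
quadratic: (j3487)² + 250·j3487 + 250000 = -11909169 + j871750 → |·| ≈ 1.1941e+07, ∠ ≈ 175.81°
|T| = 500000 · 3588.2 / 1.1941e+07 ≈ 150.25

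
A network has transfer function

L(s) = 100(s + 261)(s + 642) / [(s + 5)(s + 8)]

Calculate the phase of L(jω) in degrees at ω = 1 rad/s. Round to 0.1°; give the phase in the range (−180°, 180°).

At s = jω = j1:
zero (s+261): 261 + j1 → |·| = √(261²+1²) = √68122 ≈ 261, ∠ = arctan(1/261) ≈ 0.22°
zero (s+642): 642 + j1 → |·| = √(642²+1²) = √412165 ≈ 642, ∠ = arctan(1/642) ≈ 0.09°
pole (s+5): 5 + j1 → |·| = √(5²+1²) = √26 ≈ 5.099, ∠ = arctan(1/5) ≈ 11.31°
pole (s+8): 8 + j1 → |·| = √(8²+1²) = √65 ≈ 8.0623, ∠ = arctan(1/8) ≈ 7.13°
∠L = 0.31° − 18.44° = -18.13°

-18.1°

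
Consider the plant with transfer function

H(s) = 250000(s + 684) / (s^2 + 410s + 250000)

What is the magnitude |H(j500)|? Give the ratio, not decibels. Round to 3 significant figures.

At s = jω = j500:
zero (s+684): 684 + j500 → |·| = √(684²+500²) = √717856 ≈ 847.26, ∠ = arctan(500/684) ≈ 36.17°
quadratic: (j500)² + 410·j500 + 250000 = 0 + j205000 → |·| ≈ 2.05e+05, ∠ ≈ 90.00°
|H| = 250000 · 847.26 / 2.05e+05 ≈ 1033.2

1.03e+03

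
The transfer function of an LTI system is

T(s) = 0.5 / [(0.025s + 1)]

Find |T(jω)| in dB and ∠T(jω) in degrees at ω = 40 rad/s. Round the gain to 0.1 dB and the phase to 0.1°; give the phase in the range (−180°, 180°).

At ω = 40 rad/s:
pole (1 + j40·0.025) = 1 + j1 → |·| ≈ 1.4142, ∠ ≈ 45.00°
|T| = 0.5 · 1 / (1.4142) ≈ 0.35356
Gain = 20 log₁₀(0.35356) ≈ -9.03 dB
∠T = (0°) − (45.00°) = -45.00°

-9.0 dB, -45.0°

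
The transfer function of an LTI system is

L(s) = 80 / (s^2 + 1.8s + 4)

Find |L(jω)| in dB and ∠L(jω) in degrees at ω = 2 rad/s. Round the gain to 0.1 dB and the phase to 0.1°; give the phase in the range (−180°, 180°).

At s = jω = j2:
quadratic: (j2)² + 1.8·j2 + 4 = 0 + j3.6 → |·| ≈ 3.6, ∠ ≈ 90.00°
|L| = 80 / 3.6 ≈ 22.222
Gain = 20 log₁₀(22.222) ≈ 26.94 dB
∠L = 0.00° − 90.00° = -90.00°

26.9 dB, -90.0°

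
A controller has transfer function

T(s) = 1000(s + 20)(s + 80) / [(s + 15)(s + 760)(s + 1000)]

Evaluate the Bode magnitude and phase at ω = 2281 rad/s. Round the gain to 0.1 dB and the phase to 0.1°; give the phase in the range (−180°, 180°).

-8.4 dB, -50.0°

At s = jω = j2281:
zero (s+20): 20 + j2281 → |·| = √(20²+2281²) = √5203361 ≈ 2281.1, ∠ = arctan(2281/20) ≈ 89.50°
zero (s+80): 80 + j2281 → |·| = √(80²+2281²) = √5209361 ≈ 2282.4, ∠ = arctan(2281/80) ≈ 87.99°
pole (s+15): 15 + j2281 → |·| = √(15²+2281²) = √5203186 ≈ 2281, ∠ = arctan(2281/15) ≈ 89.62°
pole (s+760): 760 + j2281 → |·| = √(760²+2281²) = √5780561 ≈ 2404.3, ∠ = arctan(2281/760) ≈ 71.57°
pole (s+1000): 1000 + j2281 → |·| = √(1000²+2281²) = √6202961 ≈ 2490.6, ∠ = arctan(2281/1000) ≈ 66.33°
|T| = 1000 · 5.2064e+06 / 1.3659e+10 ≈ 0.38117
Gain = 20 log₁₀(0.38117) ≈ -8.38 dB
∠T = 177.49° − 227.52° = -50.03°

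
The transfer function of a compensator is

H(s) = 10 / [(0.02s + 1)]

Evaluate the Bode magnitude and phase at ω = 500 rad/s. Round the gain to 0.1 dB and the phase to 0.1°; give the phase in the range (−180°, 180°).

At ω = 500 rad/s:
pole (1 + j500·0.02) = 1 + j10 → |·| ≈ 10.05, ∠ ≈ 84.29°
|H| = 10 · 1 / (10.05) ≈ 0.99502
Gain = 20 log₁₀(0.99502) ≈ -0.04 dB
∠H = (0°) − (84.29°) = -84.29°

-0.0 dB, -84.3°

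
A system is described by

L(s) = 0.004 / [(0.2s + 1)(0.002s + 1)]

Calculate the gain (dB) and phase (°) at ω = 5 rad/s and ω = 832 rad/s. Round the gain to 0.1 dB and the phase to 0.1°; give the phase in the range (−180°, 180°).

ω = 5: -51.0 dB, -45.6°; ω = 832: -98.1 dB, -148.7°

At ω = 5 rad/s:
pole (1 + j5·0.2) = 1 + j1 → |·| ≈ 1.4142, ∠ ≈ 45.00°
pole (1 + j5·0.002) = 1 + j0.01 → |·| ≈ 1, ∠ ≈ 0.57°
|L| = 0.004 · 1 / (1.4142 · 1) ≈ 0.0028285
Gain = 20 log₁₀(0.0028285) ≈ -50.97 dB
∠L = (0°) − (45.00° + 0.57°) = -45.57°

At ω = 832 rad/s:
pole (1 + j832·0.2) = 1 + j166.4 → |·| ≈ 166.4, ∠ ≈ 89.66°
pole (1 + j832·0.002) = 1 + j1.664 → |·| ≈ 1.9414, ∠ ≈ 59.00°
|L| = 0.004 · 1 / (166.4 · 1.9414) ≈ 1.2382e-05
Gain = 20 log₁₀(1.2382e-05) ≈ -98.14 dB
∠L = (0°) − (89.66° + 59.00°) = -148.66°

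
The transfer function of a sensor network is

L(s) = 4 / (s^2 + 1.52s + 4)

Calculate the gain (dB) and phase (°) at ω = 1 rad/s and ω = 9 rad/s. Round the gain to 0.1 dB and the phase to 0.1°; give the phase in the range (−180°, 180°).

ω = 1: 1.5 dB, -26.9°; ω = 9: -25.8 dB, -169.9°

At s = jω = j1:
quadratic: (j1)² + 1.52·j1 + 4 = 3 + j1.52 → |·| ≈ 3.3631, ∠ ≈ 26.87°
|L| = 4 / 3.3631 ≈ 1.1894
Gain = 20 log₁₀(1.1894) ≈ 1.51 dB
∠L = 0.00° − 26.87° = -26.87°

At s = jω = j9:
quadratic: (j9)² + 1.52·j9 + 4 = -77 + j13.68 → |·| ≈ 78.206, ∠ ≈ 169.93°
|L| = 4 / 78.206 ≈ 0.051147
Gain = 20 log₁₀(0.051147) ≈ -25.82 dB
∠L = 0.00° − 169.93° = -169.93°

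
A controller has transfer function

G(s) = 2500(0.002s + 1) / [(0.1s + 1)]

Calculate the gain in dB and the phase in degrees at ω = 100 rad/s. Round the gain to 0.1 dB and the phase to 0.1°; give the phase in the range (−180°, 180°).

48.1 dB, -73.0°

At ω = 100 rad/s:
zero (1 + j100·0.002) = 1 + j0.2 → |·| ≈ 1.0198, ∠ ≈ 11.31°
pole (1 + j100·0.1) = 1 + j10 → |·| ≈ 10.05, ∠ ≈ 84.29°
|G| = 2500 · 1.0198 / (10.05) ≈ 253.68
Gain = 20 log₁₀(253.68) ≈ 48.09 dB
∠G = (11.31°) − (84.29°) = -72.98°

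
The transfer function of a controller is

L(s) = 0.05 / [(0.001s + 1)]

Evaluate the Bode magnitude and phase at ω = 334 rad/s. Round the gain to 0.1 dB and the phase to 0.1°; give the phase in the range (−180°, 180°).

At ω = 334 rad/s:
pole (1 + j334·0.001) = 1 + j0.334 → |·| ≈ 1.0543, ∠ ≈ 18.47°
|L| = 0.05 · 1 / (1.0543) ≈ 0.047425
Gain = 20 log₁₀(0.047425) ≈ -26.48 dB
∠L = (0°) − (18.47°) = -18.47°

-26.5 dB, -18.5°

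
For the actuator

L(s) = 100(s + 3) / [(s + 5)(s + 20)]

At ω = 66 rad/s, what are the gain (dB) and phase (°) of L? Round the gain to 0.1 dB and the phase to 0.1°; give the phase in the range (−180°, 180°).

3.2 dB, -71.4°

At s = jω = j66:
zero (s+3): 3 + j66 → |·| = √(3²+66²) = √4365 ≈ 66.068, ∠ = arctan(66/3) ≈ 87.40°
pole (s+5): 5 + j66 → |·| = √(5²+66²) = √4381 ≈ 66.189, ∠ = arctan(66/5) ≈ 85.67°
pole (s+20): 20 + j66 → |·| = √(20²+66²) = √4756 ≈ 68.964, ∠ = arctan(66/20) ≈ 73.14°
|L| = 100 · 66.068 / 4564.7 ≈ 1.4474
Gain = 20 log₁₀(1.4474) ≈ 3.21 dB
∠L = 87.40° − 158.81° = -71.41°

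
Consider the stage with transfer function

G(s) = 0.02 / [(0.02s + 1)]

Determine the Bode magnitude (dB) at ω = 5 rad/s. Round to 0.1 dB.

-34.0 dB

At ω = 5 rad/s:
pole (1 + j5·0.02) = 1 + j0.1 → |·| ≈ 1.005, ∠ ≈ 5.71°
|G| = 0.02 · 1 / (1.005) ≈ 0.0199
Gain = 20 log₁₀(0.0199) ≈ -34.02 dB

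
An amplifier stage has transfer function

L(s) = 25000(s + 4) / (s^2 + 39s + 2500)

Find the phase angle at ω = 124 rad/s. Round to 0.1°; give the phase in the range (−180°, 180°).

-71.3°

At s = jω = j124:
zero (s+4): 4 + j124 → |·| = √(4²+124²) = √15392 ≈ 124.06, ∠ = arctan(124/4) ≈ 88.15°
quadratic: (j124)² + 39·j124 + 2500 = -12876 + j4836 → |·| ≈ 13754, ∠ ≈ 159.41°
∠L = 88.15° − 159.41° = -71.26°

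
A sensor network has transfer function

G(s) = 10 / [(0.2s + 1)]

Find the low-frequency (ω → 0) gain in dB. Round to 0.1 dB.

20.0 dB

G(0) = 10 · 1 / 1 = 10
20 log₁₀(10) ≈ 20.00 dB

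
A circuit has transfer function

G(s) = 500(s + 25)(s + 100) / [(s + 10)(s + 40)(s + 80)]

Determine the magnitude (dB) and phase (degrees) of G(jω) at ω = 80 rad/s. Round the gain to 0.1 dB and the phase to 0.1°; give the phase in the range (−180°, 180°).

16.4 dB, -80.0°

At s = jω = j80:
zero (s+25): 25 + j80 → |·| = √(25²+80²) = √7025 ≈ 83.815, ∠ = arctan(80/25) ≈ 72.65°
zero (s+100): 100 + j80 → |·| = √(100²+80²) = √16400 ≈ 128.06, ∠ = arctan(80/100) ≈ 38.66°
pole (s+10): 10 + j80 → |·| = √(10²+80²) = √6500 ≈ 80.623, ∠ = arctan(80/10) ≈ 82.87°
pole (s+40): 40 + j80 → |·| = √(40²+80²) = √8000 ≈ 89.443, ∠ = arctan(80/40) ≈ 63.43°
pole (s+80): 80 + j80 → |·| = √(80²+80²) = √12800 ≈ 113.14, ∠ = arctan(80/80) ≈ 45.00°
|G| = 500 · 10733 / 8.1587e+05 ≈ 6.5776
Gain = 20 log₁₀(6.5776) ≈ 16.36 dB
∠G = 111.31° − 191.30° = -79.99°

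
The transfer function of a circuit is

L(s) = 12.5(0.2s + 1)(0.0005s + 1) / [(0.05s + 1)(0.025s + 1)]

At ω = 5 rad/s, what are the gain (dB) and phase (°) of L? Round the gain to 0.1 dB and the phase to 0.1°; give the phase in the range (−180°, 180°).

24.6 dB, 24.0°

At ω = 5 rad/s:
zero (1 + j5·0.2) = 1 + j1 → |·| ≈ 1.4142, ∠ ≈ 45.00°
zero (1 + j5·0.0005) = 1 + j0.0025 → |·| ≈ 1, ∠ ≈ 0.14°
pole (1 + j5·0.05) = 1 + j0.25 → |·| ≈ 1.0308, ∠ ≈ 14.04°
pole (1 + j5·0.025) = 1 + j0.125 → |·| ≈ 1.0078, ∠ ≈ 7.13°
|L| = 12.5 · 1.4142 · 1 / (1.0308 · 1.0078) ≈ 17.017
Gain = 20 log₁₀(17.017) ≈ 24.62 dB
∠L = (45.00° + 0.14°) − (14.04° + 7.13°) = 23.97°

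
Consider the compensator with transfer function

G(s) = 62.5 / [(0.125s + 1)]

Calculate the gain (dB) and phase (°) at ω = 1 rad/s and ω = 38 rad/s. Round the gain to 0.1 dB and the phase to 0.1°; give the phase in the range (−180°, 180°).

At ω = 1 rad/s:
pole (1 + j1·0.125) = 1 + j0.125 → |·| ≈ 1.0078, ∠ ≈ 7.13°
|G| = 62.5 · 1 / (1.0078) ≈ 62.016
Gain = 20 log₁₀(62.016) ≈ 35.85 dB
∠G = (0°) − (7.13°) = -7.13°

At ω = 38 rad/s:
pole (1 + j38·0.125) = 1 + j4.75 → |·| ≈ 4.8541, ∠ ≈ 78.11°
|G| = 62.5 · 1 / (4.8541) ≈ 12.876
Gain = 20 log₁₀(12.876) ≈ 22.20 dB
∠G = (0°) − (78.11°) = -78.11°

ω = 1: 35.9 dB, -7.1°; ω = 38: 22.2 dB, -78.1°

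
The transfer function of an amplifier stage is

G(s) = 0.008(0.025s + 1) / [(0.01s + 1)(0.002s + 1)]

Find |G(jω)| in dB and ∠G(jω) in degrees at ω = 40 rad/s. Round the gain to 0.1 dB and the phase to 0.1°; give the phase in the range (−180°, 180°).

At ω = 40 rad/s:
zero (1 + j40·0.025) = 1 + j1 → |·| ≈ 1.4142, ∠ ≈ 45.00°
pole (1 + j40·0.01) = 1 + j0.4 → |·| ≈ 1.077, ∠ ≈ 21.80°
pole (1 + j40·0.002) = 1 + j0.08 → |·| ≈ 1.0032, ∠ ≈ 4.57°
|G| = 0.008 · 1.4142 / (1.077 · 1.0032) ≈ 0.010471
Gain = 20 log₁₀(0.010471) ≈ -39.60 dB
∠G = (45.00°) − (21.80° + 4.57°) = 18.63°

-39.6 dB, 18.6°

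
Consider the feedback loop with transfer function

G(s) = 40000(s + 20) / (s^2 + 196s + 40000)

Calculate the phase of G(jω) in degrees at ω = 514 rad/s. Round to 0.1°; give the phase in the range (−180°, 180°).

-68.0°

At s = jω = j514:
zero (s+20): 20 + j514 → |·| = √(20²+514²) = √264596 ≈ 514.39, ∠ = arctan(514/20) ≈ 87.77°
quadratic: (j514)² + 196·j514 + 40000 = -224196 + j100744 → |·| ≈ 2.4579e+05, ∠ ≈ 155.80°
∠G = 87.77° − 155.80° = -68.03°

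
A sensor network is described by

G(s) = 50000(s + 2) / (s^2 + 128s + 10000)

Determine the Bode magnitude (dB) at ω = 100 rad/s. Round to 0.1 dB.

51.8 dB

At s = jω = j100:
zero (s+2): 2 + j100 → |·| = √(2²+100²) = √10004 ≈ 100.02, ∠ = arctan(100/2) ≈ 88.85°
quadratic: (j100)² + 128·j100 + 10000 = 0 + j12800 → |·| ≈ 12800, ∠ ≈ 90.00°
|G| = 50000 · 100.02 / 12800 ≈ 390.7
Gain = 20 log₁₀(390.7) ≈ 51.84 dB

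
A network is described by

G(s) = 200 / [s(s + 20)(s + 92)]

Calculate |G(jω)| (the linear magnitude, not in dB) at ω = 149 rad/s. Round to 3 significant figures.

5.10e-05

At s = jω = j149:
pole (s+20): 20 + j149 → |·| = √(20²+149²) = √22601 ≈ 150.34, ∠ = arctan(149/20) ≈ 82.35°
pole (s+92): 92 + j149 → |·| = √(92²+149²) = √30665 ≈ 175.11, ∠ = arctan(149/92) ≈ 58.31°
pole at origin: |s| = 149, ∠ = 90.00° (in denominator)
|G| = 200 / 3.9226e+06 ≈ 5.0987e-05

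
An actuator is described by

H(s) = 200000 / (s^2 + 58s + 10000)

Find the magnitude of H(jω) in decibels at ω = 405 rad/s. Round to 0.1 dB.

At s = jω = j405:
quadratic: (j405)² + 58·j405 + 10000 = -154025 + j23490 → |·| ≈ 1.5581e+05, ∠ ≈ 171.33°
|H| = 200000 / 1.5581e+05 ≈ 1.2836
Gain = 20 log₁₀(1.2836) ≈ 2.17 dB

2.2 dB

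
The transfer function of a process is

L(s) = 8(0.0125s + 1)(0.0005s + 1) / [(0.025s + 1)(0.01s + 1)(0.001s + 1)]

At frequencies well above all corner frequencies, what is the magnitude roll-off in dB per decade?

Each pole contributes −20 dB/decade at high frequency; each zero contributes +20 dB/decade.
Net: 2 zero(s) − 3 pole(s) → -20 dB/decade.

-20 dB/decade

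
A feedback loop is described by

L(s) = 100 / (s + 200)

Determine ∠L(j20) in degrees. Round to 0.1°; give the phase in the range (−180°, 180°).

-5.7°

Substitute s = j20:
Numerator: 100 = 100 + j0
Denominator: (j20) + 200 = 200 + j20
|N| = √(100² + 0²) ≈ 100, ∠N ≈ 0.00°
|D| = √(200² + 20²) ≈ 201, ∠D ≈ 5.71°
∠L = 0.00° − 5.71° = -5.71°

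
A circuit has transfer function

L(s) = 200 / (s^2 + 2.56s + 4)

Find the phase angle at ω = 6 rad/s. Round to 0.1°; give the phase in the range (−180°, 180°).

-154.4°

At s = jω = j6:
quadratic: (j6)² + 2.56·j6 + 4 = -32 + j15.36 → |·| ≈ 35.495, ∠ ≈ 154.36°
∠L = 0.00° − 154.36° = -154.36°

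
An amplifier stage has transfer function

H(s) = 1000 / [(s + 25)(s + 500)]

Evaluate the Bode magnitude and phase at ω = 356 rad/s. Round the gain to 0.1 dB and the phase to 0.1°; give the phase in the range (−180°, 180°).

At s = jω = j356:
pole (s+25): 25 + j356 → |·| = √(25²+356²) = √127361 ≈ 356.88, ∠ = arctan(356/25) ≈ 85.98°
pole (s+500): 500 + j356 → |·| = √(500²+356²) = √376736 ≈ 613.79, ∠ = arctan(356/500) ≈ 35.45°
|H| = 1000 / 2.1905e+05 ≈ 0.0045652
Gain = 20 log₁₀(0.0045652) ≈ -46.81 dB
∠H = 0.00° − 121.43° = -121.43°

-46.8 dB, -121.4°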